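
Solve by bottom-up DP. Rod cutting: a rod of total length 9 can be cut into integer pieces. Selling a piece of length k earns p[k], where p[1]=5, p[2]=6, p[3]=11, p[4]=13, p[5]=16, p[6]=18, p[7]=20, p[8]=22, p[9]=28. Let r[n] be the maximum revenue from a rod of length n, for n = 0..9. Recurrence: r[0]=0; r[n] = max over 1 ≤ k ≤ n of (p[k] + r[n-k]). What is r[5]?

   n    0    1    2    3    4    5    6    7    8    9
r[n]    0    5   10   15   20   25   30   35   40   45

25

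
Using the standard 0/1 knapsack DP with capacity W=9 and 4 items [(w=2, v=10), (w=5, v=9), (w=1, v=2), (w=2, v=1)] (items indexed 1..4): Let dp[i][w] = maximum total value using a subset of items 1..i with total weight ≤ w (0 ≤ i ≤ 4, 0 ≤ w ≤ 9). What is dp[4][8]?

21

i\w   0   1   2   3   4   5   6   7   8   9
  0   0   0   0   0   0   0   0   0   0   0
  1   0   0  10  10  10  10  10  10  10  10
  2   0   0  10  10  10  10  10  19  19  19
  3   0   2  10  12  12  12  12  19  21  21
  4   0   2  10  12  12  13  13  19  21  21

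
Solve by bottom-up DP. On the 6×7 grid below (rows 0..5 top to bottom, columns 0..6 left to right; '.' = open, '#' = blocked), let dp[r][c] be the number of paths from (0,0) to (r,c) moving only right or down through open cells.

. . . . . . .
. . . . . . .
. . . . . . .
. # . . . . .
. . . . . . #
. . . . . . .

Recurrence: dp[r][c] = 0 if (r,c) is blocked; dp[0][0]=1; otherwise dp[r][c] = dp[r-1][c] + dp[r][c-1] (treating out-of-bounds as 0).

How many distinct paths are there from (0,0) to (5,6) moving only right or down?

r\c   0   1   2   3   4   5   6
  0   1   1   1   1   1   1   1
  1   1   2   3   4   5   6   7
  2   1   3   6  10  15  21  28
  3   1   0   6  16  31  52  80
  4   1   1   7  23  54 106   0
  5   1   2   9  32  86 192 192

192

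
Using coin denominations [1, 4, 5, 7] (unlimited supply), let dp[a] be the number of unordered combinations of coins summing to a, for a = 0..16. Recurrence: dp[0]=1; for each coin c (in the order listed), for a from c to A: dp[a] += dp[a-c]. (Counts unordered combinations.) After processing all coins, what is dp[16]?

after  coin     0     1     2     3     4     5     6     7     8     9    10    11    12    13    14    15    16
          1     1     1     1     1     1     1     1     1     1     1     1     1     1     1     1     1     1
          4     1     1     1     1     2     2     2     2     3     3     3     3     4     4     4     4     5
          5     1     1     1     1     2     3     3     3     4     5     6     6     7     8     9    10    11
          7     1     1     1     1     2     3     3     4     5     6     7     8    10    11    13    15    17

17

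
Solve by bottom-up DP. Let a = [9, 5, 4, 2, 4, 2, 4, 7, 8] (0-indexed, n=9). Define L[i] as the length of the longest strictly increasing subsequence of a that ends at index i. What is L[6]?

   i    0    1    2    3    4    5    6    7    8
a[i]    9    5    4    2    4    2    4    7    8
L[i]    1    1    1    1    2    1    2    3    4

2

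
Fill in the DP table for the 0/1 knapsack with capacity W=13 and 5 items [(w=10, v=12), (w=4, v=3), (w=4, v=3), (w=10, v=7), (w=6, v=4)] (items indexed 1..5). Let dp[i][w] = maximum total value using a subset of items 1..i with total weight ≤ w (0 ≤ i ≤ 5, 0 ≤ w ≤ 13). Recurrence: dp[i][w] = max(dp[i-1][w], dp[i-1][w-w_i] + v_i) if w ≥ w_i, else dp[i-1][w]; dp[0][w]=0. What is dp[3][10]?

i\w   0   1   2   3   4   5   6   7   8   9  10  11  12  13
  0   0   0   0   0   0   0   0   0   0   0   0   0   0   0
  1   0   0   0   0   0   0   0   0   0   0  12  12  12  12
  2   0   0   0   0   3   3   3   3   3   3  12  12  12  12
  3   0   0   0   0   3   3   3   3   6   6  12  12  12  12
  4   0   0   0   0   3   3   3   3   6   6  12  12  12  12
  5   0   0   0   0   3   3   4   4   6   6  12  12  12  12

12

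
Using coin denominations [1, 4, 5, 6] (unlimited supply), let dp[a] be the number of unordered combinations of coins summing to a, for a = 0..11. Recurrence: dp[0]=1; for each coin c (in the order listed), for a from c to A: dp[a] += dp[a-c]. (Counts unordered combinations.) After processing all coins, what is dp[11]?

after  coin     0     1     2     3     4     5     6     7     8     9    10    11
          1     1     1     1     1     1     1     1     1     1     1     1     1
          4     1     1     1     1     2     2     2     2     3     3     3     3
          5     1     1     1     1     2     3     3     3     4     5     6     6
          6     1     1     1     1     2     3     4     4     5     6     8     9

9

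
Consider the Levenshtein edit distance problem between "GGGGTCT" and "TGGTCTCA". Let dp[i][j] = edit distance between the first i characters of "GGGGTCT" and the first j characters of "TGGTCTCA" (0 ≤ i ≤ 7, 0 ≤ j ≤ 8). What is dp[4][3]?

   ''  T  G  G  T  C  T  C  A
''  0  1  2  3  4  5  6  7  8
 G  1  1  1  2  3  4  5  6  7
 G  2  2  1  1  2  3  4  5  6
 G  3  3  2  1  2  3  4  5  6
 G  4  4  3  2  2  3  4  5  6
 T  5  4  4  3  2  3  3  4  5
 C  6  5  5  4  3  2  3  3  4
 T  7  6  6  5  4  3  2  3  4

2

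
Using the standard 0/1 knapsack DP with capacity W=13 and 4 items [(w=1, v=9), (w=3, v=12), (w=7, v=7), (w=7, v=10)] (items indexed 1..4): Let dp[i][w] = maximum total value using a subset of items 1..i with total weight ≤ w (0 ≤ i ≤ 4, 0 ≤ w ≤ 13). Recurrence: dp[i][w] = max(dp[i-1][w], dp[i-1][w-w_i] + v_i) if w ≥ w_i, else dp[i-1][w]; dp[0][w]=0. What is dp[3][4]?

i\w   0   1   2   3   4   5   6   7   8   9  10  11  12  13
  0   0   0   0   0   0   0   0   0   0   0   0   0   0   0
  1   0   9   9   9   9   9   9   9   9   9   9   9   9   9
  2   0   9   9  12  21  21  21  21  21  21  21  21  21  21
  3   0   9   9  12  21  21  21  21  21  21  21  28  28  28
  4   0   9   9  12  21  21  21  21  21  21  22  31  31  31

21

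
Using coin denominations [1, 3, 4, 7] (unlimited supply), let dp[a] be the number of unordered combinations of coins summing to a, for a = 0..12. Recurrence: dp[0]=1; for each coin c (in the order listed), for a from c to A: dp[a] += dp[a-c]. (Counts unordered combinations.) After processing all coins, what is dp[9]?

after  coin     0     1     2     3     4     5     6     7     8     9    10    11    12
          1     1     1     1     1     1     1     1     1     1     1     1     1     1
          3     1     1     1     2     2     2     3     3     3     4     4     4     5
          4     1     1     1     2     3     3     4     5     6     7     8     9    11
          7     1     1     1     2     3     3     4     6     7     8    10    12    14

8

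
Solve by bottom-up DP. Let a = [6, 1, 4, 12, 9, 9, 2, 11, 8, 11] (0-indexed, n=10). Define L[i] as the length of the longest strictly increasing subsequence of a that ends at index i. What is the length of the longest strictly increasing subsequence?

4

   i    0    1    2    3    4    5    6    7    8    9
a[i]    6    1    4   12    9    9    2   11    8   11
L[i]    1    1    2    3    3    3    2    4    3    4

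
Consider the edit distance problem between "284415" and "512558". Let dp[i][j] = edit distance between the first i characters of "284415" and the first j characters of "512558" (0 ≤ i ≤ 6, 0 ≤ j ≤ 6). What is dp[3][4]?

   ''  5  1  2  5  5  8
''  0  1  2  3  4  5  6
 2  1  1  2  2  3  4  5
 8  2  2  2  3  3  4  4
 4  3  3  3  3  4  4  5
 4  4  4  4  4  4  5  5
 1  5  5  4  5  5  5  6
 5  6  5  5  5  5  5  6

4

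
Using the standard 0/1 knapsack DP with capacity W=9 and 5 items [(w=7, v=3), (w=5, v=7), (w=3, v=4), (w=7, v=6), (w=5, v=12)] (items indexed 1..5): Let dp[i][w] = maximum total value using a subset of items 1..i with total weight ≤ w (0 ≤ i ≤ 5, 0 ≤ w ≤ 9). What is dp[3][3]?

4

i\w   0   1   2   3   4   5   6   7   8   9
  0   0   0   0   0   0   0   0   0   0   0
  1   0   0   0   0   0   0   0   3   3   3
  2   0   0   0   0   0   7   7   7   7   7
  3   0   0   0   4   4   7   7   7  11  11
  4   0   0   0   4   4   7   7   7  11  11
  5   0   0   0   4   4  12  12  12  16  16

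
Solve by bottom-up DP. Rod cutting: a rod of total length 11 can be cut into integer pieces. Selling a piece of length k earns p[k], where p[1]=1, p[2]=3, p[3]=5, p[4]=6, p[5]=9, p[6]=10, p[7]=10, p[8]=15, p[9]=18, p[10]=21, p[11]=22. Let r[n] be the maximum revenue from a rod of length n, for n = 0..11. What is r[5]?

   n    0    1    2    3    4    5    6    7    8    9   10   11
r[n]    0    1    3    5    6    9   10   12   15   18   21   22

9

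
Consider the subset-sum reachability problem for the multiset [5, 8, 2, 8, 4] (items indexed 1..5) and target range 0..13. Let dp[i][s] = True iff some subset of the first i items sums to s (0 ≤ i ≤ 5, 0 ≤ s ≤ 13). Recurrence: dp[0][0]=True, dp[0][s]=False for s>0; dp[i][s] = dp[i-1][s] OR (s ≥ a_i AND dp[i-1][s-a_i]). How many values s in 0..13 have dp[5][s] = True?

12

i\s   0   1   2   3   4   5   6   7   8   9  10  11  12  13
  0   T   F   F   F   F   F   F   F   F   F   F   F   F   F
  1   T   F   F   F   F   T   F   F   F   F   F   F   F   F
  2   T   F   F   F   F   T   F   F   T   F   F   F   F   T
  3   T   F   T   F   F   T   F   T   T   F   T   F   F   T
  4   T   F   T   F   F   T   F   T   T   F   T   F   F   T
  5   T   F   T   F   T   T   T   T   T   T   T   T   T   T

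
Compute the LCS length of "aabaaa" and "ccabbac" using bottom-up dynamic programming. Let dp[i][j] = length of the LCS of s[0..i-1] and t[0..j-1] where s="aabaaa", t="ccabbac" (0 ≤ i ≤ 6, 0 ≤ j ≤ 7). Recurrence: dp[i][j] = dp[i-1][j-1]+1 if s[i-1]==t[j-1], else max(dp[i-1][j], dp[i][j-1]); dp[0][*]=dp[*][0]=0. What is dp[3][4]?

2

   ''  c  c  a  b  b  a  c
''  0  0  0  0  0  0  0  0
 a  0  0  0  1  1  1  1  1
 a  0  0  0  1  1  1  2  2
 b  0  0  0  1  2  2  2  2
 a  0  0  0  1  2  2  3  3
 a  0  0  0  1  2  2  3  3
 a  0  0  0  1  2  2  3  3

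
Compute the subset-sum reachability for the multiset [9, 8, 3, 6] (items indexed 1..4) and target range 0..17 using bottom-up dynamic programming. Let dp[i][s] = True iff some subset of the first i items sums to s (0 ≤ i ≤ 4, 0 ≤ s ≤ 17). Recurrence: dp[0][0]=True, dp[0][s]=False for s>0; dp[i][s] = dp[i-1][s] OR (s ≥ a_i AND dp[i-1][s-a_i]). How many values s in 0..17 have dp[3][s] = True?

i\s   0   1   2   3   4   5   6   7   8   9  10  11  12  13  14  15  16  17
  0   T   F   F   F   F   F   F   F   F   F   F   F   F   F   F   F   F   F
  1   T   F   F   F   F   F   F   F   F   T   F   F   F   F   F   F   F   F
  2   T   F   F   F   F   F   F   F   T   T   F   F   F   F   F   F   F   T
  3   T   F   F   T   F   F   F   F   T   T   F   T   T   F   F   F   F   T
  4   T   F   F   T   F   F   T   F   T   T   F   T   T   F   T   T   F   T

7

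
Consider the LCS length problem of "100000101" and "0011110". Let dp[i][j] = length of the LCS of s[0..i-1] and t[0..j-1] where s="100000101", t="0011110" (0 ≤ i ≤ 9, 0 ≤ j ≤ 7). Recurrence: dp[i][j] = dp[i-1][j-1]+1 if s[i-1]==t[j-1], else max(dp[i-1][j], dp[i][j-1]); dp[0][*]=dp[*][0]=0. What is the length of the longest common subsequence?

4

   ''  0  0  1  1  1  1  0
''  0  0  0  0  0  0  0  0
 1  0  0  0  1  1  1  1  1
 0  0  1  1  1  1  1  1  2
 0  0  1  2  2  2  2  2  2
 0  0  1  2  2  2  2  2  3
 0  0  1  2  2  2  2  2  3
 0  0  1  2  2  2  2  2  3
 1  0  1  2  3  3  3  3  3
 0  0  1  2  3  3  3  3  4
 1  0  1  2  3  4  4  4  4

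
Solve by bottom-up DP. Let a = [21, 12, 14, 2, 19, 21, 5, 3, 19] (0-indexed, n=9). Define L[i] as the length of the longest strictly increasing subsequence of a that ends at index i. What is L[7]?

   i    0    1    2    3    4    5    6    7    8
a[i]   21   12   14    2   19   21    5    3   19
L[i]    1    1    2    1    3    4    2    2    3

2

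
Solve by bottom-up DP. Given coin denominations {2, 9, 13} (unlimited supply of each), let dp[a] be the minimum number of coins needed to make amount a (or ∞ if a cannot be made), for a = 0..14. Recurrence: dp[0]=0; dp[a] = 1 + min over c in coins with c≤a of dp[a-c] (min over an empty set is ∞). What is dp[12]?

6

 a  0  1  2  3  4  5  6  7  8  9 10 11 12 13 14
dp  0  -  1  -  2  -  3  -  4  1  5  2  6  1  7
(- denotes ∞ / unreachable)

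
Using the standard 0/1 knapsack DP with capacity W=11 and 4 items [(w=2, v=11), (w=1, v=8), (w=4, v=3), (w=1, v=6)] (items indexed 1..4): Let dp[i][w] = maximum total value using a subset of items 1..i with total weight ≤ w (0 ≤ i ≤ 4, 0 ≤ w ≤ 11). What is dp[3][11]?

22

i\w   0   1   2   3   4   5   6   7   8   9  10  11
  0   0   0   0   0   0   0   0   0   0   0   0   0
  1   0   0  11  11  11  11  11  11  11  11  11  11
  2   0   8  11  19  19  19  19  19  19  19  19  19
  3   0   8  11  19  19  19  19  22  22  22  22  22
  4   0   8  14  19  25  25  25  25  28  28  28  28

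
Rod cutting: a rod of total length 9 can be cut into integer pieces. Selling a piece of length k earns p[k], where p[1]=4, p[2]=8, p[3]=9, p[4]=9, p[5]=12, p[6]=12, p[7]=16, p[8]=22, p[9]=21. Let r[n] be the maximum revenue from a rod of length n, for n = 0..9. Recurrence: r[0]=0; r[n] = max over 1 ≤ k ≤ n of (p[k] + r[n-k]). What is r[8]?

   n    0    1    2    3    4    5    6    7    8    9
r[n]    0    4    8   12   16   20   24   28   32   36

32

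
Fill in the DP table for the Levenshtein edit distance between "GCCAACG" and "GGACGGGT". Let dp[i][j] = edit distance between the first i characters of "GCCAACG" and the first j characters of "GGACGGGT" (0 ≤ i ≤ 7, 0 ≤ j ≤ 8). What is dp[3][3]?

   ''  G  G  A  C  G  G  G  T
''  0  1  2  3  4  5  6  7  8
 G  1  0  1  2  3  4  5  6  7
 C  2  1  1  2  2  3  4  5  6
 C  3  2  2  2  2  3  4  5  6
 A  4  3  3  2  3  3  4  5  6
 A  5  4  4  3  3  4  4  5  6
 C  6  5  5  4  3  4  5  5  6
 G  7  6  5  5  4  3  4  5  6

2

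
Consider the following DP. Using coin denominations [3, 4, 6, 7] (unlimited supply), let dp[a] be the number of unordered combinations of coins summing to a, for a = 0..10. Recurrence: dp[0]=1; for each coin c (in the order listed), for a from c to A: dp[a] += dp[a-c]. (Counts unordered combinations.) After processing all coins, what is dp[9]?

after  coin     0     1     2     3     4     5     6     7     8     9    10
          3     1     0     0     1     0     0     1     0     0     1     0
          4     1     0     0     1     1     0     1     1     1     1     1
          6     1     0     0     1     1     0     2     1     1     2     2
          7     1     0     0     1     1     0     2     2     1     2     3

2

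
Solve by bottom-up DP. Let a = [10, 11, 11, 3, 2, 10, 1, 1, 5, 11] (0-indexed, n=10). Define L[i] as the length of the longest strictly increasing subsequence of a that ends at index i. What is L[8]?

2

   i    0    1    2    3    4    5    6    7    8    9
a[i]   10   11   11    3    2   10    1    1    5   11
L[i]    1    2    2    1    1    2    1    1    2    3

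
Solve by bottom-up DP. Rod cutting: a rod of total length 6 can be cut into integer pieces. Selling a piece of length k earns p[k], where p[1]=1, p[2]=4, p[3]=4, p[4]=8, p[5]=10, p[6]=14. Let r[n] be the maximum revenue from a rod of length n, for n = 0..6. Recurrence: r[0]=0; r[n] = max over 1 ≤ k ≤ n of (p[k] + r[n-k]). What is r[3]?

5

   n    0    1    2    3    4    5    6
r[n]    0    1    4    5    8   10   14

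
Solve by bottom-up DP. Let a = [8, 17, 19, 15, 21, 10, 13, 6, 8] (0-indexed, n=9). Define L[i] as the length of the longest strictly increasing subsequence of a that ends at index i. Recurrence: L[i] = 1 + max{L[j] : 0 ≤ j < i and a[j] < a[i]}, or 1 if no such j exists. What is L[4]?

   i    0    1    2    3    4    5    6    7    8
a[i]    8   17   19   15   21   10   13    6    8
L[i]    1    2    3    2    4    2    3    1    2

4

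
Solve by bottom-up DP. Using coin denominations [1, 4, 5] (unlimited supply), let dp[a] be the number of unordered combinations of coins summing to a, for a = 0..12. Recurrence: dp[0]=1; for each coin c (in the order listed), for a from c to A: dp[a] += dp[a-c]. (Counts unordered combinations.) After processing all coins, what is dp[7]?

3

after  coin     0     1     2     3     4     5     6     7     8     9    10    11    12
          1     1     1     1     1     1     1     1     1     1     1     1     1     1
          4     1     1     1     1     2     2     2     2     3     3     3     3     4
          5     1     1     1     1     2     3     3     3     4     5     6     6     7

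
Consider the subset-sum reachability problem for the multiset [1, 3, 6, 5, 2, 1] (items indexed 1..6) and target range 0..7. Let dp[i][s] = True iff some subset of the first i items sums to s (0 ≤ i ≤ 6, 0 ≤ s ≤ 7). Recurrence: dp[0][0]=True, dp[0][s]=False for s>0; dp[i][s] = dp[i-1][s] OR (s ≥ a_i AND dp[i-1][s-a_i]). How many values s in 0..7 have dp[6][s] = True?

8

i\s   0   1   2   3   4   5   6   7
  0   T   F   F   F   F   F   F   F
  1   T   T   F   F   F   F   F   F
  2   T   T   F   T   T   F   F   F
  3   T   T   F   T   T   F   T   T
  4   T   T   F   T   T   T   T   T
  5   T   T   T   T   T   T   T   T
  6   T   T   T   T   T   T   T   T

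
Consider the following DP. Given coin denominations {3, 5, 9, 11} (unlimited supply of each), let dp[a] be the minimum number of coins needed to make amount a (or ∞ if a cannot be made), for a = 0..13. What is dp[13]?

3

 a  0  1  2  3  4  5  6  7  8  9 10 11 12 13
dp  0  -  -  1  -  1  2  -  2  1  2  1  2  3
(- denotes ∞ / unreachable)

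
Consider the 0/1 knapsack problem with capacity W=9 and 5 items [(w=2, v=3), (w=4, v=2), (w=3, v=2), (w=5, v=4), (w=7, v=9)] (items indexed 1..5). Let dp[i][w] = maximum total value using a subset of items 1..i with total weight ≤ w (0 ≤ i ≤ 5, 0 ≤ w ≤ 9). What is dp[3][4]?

3

i\w   0   1   2   3   4   5   6   7   8   9
  0   0   0   0   0   0   0   0   0   0   0
  1   0   0   3   3   3   3   3   3   3   3
  2   0   0   3   3   3   3   5   5   5   5
  3   0   0   3   3   3   5   5   5   5   7
  4   0   0   3   3   3   5   5   7   7   7
  5   0   0   3   3   3   5   5   9   9  12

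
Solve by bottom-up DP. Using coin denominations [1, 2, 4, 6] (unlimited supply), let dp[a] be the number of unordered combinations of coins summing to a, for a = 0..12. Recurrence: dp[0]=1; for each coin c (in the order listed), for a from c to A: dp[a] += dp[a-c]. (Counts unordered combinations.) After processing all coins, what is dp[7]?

after  coin     0     1     2     3     4     5     6     7     8     9    10    11    12
          1     1     1     1     1     1     1     1     1     1     1     1     1     1
          2     1     1     2     2     3     3     4     4     5     5     6     6     7
          4     1     1     2     2     4     4     6     6     9     9    12    12    16
          6     1     1     2     2     4     4     7     7    11    11    16    16    23

7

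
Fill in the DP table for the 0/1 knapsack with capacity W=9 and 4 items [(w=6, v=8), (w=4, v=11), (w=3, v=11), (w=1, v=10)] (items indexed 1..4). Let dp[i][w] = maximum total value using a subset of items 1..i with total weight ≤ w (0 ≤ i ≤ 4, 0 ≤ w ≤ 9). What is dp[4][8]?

i\w   0   1   2   3   4   5   6   7   8   9
  0   0   0   0   0   0   0   0   0   0   0
  1   0   0   0   0   0   0   8   8   8   8
  2   0   0   0   0  11  11  11  11  11  11
  3   0   0   0  11  11  11  11  22  22  22
  4   0  10  10  11  21  21  21  22  32  32

32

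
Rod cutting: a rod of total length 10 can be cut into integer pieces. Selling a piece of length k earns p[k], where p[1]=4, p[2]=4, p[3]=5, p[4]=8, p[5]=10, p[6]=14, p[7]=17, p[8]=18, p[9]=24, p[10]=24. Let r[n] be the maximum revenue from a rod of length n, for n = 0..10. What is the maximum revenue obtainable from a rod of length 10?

   n    0    1    2    3    4    5    6    7    8    9   10
r[n]    0    4    8   12   16   20   24   28   32   36   40

40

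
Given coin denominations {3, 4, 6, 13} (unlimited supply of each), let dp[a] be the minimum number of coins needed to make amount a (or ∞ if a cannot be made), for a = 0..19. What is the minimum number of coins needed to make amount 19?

2

 a  0  1  2  3  4  5  6  7  8  9 10 11 12 13 14 15 16 17 18 19
dp  0  -  -  1  1  -  1  2  2  2  2  3  2  1  3  3  2  2  3  2
(- denotes ∞ / unreachable)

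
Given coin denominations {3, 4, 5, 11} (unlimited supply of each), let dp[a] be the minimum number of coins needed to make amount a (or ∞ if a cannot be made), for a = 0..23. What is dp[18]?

 a  0  1  2  3  4  5  6  7  8  9 10 11 12 13 14 15 16 17 18 19 20 21 22 23
dp  0  -  -  1  1  1  2  2  2  2  2  1  3  3  2  2  2  3  3  3  3  3  2  4
(- denotes ∞ / unreachable)

3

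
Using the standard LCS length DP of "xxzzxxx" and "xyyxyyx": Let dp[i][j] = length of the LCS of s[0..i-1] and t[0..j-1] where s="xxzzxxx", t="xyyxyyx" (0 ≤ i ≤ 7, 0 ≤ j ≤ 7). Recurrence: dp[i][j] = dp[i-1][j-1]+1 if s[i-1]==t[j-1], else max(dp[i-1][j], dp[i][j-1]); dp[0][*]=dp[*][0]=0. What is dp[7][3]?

   ''  x  y  y  x  y  y  x
''  0  0  0  0  0  0  0  0
 x  0  1  1  1  1  1  1  1
 x  0  1  1  1  2  2  2  2
 z  0  1  1  1  2  2  2  2
 z  0  1  1  1  2  2  2  2
 x  0  1  1  1  2  2  2  3
 x  0  1  1  1  2  2  2  3
 x  0  1  1  1  2  2  2  3

1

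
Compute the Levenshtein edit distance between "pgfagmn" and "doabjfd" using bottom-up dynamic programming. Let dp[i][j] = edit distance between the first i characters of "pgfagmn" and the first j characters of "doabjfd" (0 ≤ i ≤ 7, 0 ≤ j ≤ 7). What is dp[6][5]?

5

   ''  d  o  a  b  j  f  d
''  0  1  2  3  4  5  6  7
 p  1  1  2  3  4  5  6  7
 g  2  2  2  3  4  5  6  7
 f  3  3  3  3  4  5  5  6
 a  4  4  4  3  4  5  6  6
 g  5  5  5  4  4  5  6  7
 m  6  6  6  5  5  5  6  7
 n  7  7  7  6  6  6  6  7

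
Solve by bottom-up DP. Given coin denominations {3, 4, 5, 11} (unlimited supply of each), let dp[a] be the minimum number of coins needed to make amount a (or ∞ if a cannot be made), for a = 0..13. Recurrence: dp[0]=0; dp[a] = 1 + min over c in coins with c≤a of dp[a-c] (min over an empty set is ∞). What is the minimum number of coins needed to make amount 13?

3

 a  0  1  2  3  4  5  6  7  8  9 10 11 12 13
dp  0  -  -  1  1  1  2  2  2  2  2  1  3  3
(- denotes ∞ / unreachable)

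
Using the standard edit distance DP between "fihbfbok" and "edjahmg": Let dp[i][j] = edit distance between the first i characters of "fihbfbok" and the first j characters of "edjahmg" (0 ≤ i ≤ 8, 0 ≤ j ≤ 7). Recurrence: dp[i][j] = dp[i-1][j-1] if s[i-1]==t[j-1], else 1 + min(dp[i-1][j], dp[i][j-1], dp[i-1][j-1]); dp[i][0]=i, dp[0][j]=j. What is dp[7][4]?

7

   ''  e  d  j  a  h  m  g
''  0  1  2  3  4  5  6  7
 f  1  1  2  3  4  5  6  7
 i  2  2  2  3  4  5  6  7
 h  3  3  3  3  4  4  5  6
 b  4  4  4  4  4  5  5  6
 f  5  5  5  5  5  5  6  6
 b  6  6  6  6  6  6  6  7
 o  7  7  7  7  7  7  7  7
 k  8  8  8  8  8  8  8  8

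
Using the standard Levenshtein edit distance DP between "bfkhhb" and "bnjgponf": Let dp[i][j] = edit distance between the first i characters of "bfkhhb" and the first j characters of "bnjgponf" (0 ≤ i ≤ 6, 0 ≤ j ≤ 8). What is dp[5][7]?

   ''  b  n  j  g  p  o  n  f
''  0  1  2  3  4  5  6  7  8
 b  1  0  1  2  3  4  5  6  7
 f  2  1  1  2  3  4  5  6  6
 k  3  2  2  2  3  4  5  6  7
 h  4  3  3  3  3  4  5  6  7
 h  5  4  4  4  4  4  5  6  7
 b  6  5  5  5  5  5  5  6  7

6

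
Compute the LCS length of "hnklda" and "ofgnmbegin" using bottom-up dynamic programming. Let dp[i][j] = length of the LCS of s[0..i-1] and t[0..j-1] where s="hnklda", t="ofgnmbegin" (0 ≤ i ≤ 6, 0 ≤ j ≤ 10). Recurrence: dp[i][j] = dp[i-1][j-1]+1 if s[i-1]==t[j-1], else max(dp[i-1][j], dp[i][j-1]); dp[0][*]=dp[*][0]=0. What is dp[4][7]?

   ''  o  f  g  n  m  b  e  g  i  n
''  0  0  0  0  0  0  0  0  0  0  0
 h  0  0  0  0  0  0  0  0  0  0  0
 n  0  0  0  0  1  1  1  1  1  1  1
 k  0  0  0  0  1  1  1  1  1  1  1
 l  0  0  0  0  1  1  1  1  1  1  1
 d  0  0  0  0  1  1  1  1  1  1  1
 a  0  0  0  0  1  1  1  1  1  1  1

1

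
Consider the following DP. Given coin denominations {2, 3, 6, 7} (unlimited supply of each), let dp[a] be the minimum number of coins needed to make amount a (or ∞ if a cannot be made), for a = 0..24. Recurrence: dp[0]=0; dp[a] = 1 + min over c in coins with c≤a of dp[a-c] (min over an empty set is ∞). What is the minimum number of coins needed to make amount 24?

4

 a  0  1  2  3  4  5  6  7  8  9 10 11 12 13 14 15 16 17 18 19 20 21 22 23 24
dp  0  -  1  1  2  2  1  1  2  2  2  3  2  2  2  3  3  3  3  3  3  3  4  4  4
(- denotes ∞ / unreachable)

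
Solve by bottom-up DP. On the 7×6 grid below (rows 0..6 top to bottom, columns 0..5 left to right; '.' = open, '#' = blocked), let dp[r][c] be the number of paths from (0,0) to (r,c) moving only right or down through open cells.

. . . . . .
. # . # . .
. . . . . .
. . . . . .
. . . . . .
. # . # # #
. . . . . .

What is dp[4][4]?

22

r\c   0   1   2   3   4   5
  0   1   1   1   1   1   1
  1   1   0   1   0   1   2
  2   1   1   2   2   3   5
  3   1   2   4   6   9  14
  4   1   3   7  13  22  36
  5   1   0   7   0   0   0
  6   1   1   8   8   8   8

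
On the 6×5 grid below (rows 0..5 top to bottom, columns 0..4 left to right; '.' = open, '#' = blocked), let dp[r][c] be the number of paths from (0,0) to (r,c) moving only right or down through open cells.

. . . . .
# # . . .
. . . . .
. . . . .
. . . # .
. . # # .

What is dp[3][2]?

1

r\c   0   1   2   3   4
  0   1   1   1   1   1
  1   0   0   1   2   3
  2   0   0   1   3   6
  3   0   0   1   4  10
  4   0   0   1   0  10
  5   0   0   0   0  10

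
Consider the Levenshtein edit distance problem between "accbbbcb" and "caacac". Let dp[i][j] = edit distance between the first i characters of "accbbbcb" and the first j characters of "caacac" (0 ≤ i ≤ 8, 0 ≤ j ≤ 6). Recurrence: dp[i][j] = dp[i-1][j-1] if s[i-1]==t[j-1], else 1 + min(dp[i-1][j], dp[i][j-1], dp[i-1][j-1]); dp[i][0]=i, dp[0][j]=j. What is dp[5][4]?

   ''  c  a  a  c  a  c
''  0  1  2  3  4  5  6
 a  1  1  1  2  3  4  5
 c  2  1  2  2  2  3  4
 c  3  2  2  3  2  3  3
 b  4  3  3  3  3  3  4
 b  5  4  4  4  4  4  4
 b  6  5  5  5  5  5  5
 c  7  6  6  6  5  6  5
 b  8  7  7  7  6  6  6

4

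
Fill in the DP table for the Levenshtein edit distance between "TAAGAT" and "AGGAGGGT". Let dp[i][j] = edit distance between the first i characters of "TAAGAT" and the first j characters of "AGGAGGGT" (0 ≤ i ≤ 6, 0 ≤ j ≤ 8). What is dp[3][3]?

   ''  A  G  G  A  G  G  G  T
''  0  1  2  3  4  5  6  7  8
 T  1  1  2  3  4  5  6  7  7
 A  2  1  2  3  3  4  5  6  7
 A  3  2  2  3  3  4  5  6  7
 G  4  3  2  2  3  3  4  5  6
 A  5  4  3  3  2  3  4  5  6
 T  6  5  4  4  3  3  4  5  5

3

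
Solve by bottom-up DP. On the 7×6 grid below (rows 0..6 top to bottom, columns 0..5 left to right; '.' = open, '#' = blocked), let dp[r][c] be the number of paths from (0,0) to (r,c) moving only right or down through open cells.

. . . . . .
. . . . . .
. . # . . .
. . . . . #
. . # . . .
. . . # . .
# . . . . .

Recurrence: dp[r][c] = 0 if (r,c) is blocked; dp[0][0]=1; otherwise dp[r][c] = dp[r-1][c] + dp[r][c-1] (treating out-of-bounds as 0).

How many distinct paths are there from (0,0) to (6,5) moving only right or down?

r\c   0   1   2   3   4   5
  0   1   1   1   1   1   1
  1   1   2   3   4   5   6
  2   1   3   0   4   9  15
  3   1   4   4   8  17   0
  4   1   5   0   8  25  25
  5   1   6   6   0  25  50
  6   0   6  12  12  37  87

87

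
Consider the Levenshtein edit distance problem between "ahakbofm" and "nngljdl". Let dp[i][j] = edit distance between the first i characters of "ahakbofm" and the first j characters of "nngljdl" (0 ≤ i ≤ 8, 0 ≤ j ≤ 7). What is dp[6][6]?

   ''  n  n  g  l  j  d  l
''  0  1  2  3  4  5  6  7
 a  1  1  2  3  4  5  6  7
 h  2  2  2  3  4  5  6  7
 a  3  3  3  3  4  5  6  7
 k  4  4  4  4  4  5  6  7
 b  5  5  5  5  5  5  6  7
 o  6  6  6  6  6  6  6  7
 f  7  7  7  7  7  7  7  7
 m  8  8  8  8  8  8  8  8

6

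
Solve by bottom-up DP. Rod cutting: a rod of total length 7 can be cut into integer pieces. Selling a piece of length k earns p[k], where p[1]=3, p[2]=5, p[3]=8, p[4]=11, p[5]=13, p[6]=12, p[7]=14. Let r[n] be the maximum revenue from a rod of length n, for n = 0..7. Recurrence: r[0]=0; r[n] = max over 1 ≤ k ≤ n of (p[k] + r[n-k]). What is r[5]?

15

   n    0    1    2    3    4    5    6    7
r[n]    0    3    6    9   12   15   18   21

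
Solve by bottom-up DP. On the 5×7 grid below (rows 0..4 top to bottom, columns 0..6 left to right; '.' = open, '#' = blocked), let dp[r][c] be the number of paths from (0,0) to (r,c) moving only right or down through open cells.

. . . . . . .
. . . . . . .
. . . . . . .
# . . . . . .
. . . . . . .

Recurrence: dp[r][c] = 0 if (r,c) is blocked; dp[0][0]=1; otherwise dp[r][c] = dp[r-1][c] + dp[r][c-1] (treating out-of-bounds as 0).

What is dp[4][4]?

r\c   0   1   2   3   4   5   6
  0   1   1   1   1   1   1   1
  1   1   2   3   4   5   6   7
  2   1   3   6  10  15  21  28
  3   0   3   9  19  34  55  83
  4   0   3  12  31  65 120 203

65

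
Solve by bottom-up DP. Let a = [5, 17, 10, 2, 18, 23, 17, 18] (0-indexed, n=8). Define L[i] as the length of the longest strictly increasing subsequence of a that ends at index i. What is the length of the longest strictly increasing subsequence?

   i    0    1    2    3    4    5    6    7
a[i]    5   17   10    2   18   23   17   18
L[i]    1    2    2    1    3    4    3    4

4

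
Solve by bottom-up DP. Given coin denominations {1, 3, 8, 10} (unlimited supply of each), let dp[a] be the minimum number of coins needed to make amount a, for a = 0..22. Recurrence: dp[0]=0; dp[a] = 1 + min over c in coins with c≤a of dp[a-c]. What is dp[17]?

 a  0  1  2  3  4  5  6  7  8  9 10 11 12 13 14 15 16 17 18 19 20 21 22
dp  0  1  2  1  2  3  2  3  1  2  1  2  3  2  3  4  2  3  2  3  2  3  4

3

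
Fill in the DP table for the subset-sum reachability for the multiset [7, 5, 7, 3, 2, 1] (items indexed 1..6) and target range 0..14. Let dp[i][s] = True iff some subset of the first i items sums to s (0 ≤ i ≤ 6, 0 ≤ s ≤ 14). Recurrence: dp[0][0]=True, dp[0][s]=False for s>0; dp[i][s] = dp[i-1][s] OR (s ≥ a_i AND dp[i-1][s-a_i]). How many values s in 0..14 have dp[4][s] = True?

8

i\s   0   1   2   3   4   5   6   7   8   9  10  11  12  13  14
  0   T   F   F   F   F   F   F   F   F   F   F   F   F   F   F
  1   T   F   F   F   F   F   F   T   F   F   F   F   F   F   F
  2   T   F   F   F   F   T   F   T   F   F   F   F   T   F   F
  3   T   F   F   F   F   T   F   T   F   F   F   F   T   F   T
  4   T   F   F   T   F   T   F   T   T   F   T   F   T   F   T
  5   T   F   T   T   F   T   F   T   T   T   T   F   T   F   T
  6   T   T   T   T   T   T   T   T   T   T   T   T   T   T   T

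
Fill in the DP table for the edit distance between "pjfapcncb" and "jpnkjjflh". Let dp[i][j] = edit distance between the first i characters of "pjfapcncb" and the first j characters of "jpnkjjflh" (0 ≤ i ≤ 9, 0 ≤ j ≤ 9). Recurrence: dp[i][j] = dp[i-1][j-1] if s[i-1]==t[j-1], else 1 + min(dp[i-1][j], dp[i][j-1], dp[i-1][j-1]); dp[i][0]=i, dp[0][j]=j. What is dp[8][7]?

7

   ''  j  p  n  k  j  j  f  l  h
''  0  1  2  3  4  5  6  7  8  9
 p  1  1  1  2  3  4  5  6  7  8
 j  2  1  2  2  3  3  4  5  6  7
 f  3  2  2  3  3  4  4  4  5  6
 a  4  3  3  3  4  4  5  5  5  6
 p  5  4  3  4  4  5  5  6  6  6
 c  6  5  4  4  5  5  6  6  7  7
 n  7  6  5  4  5  6  6  7  7  8
 c  8  7  6  5  5  6  7  7  8  8
 b  9  8  7  6  6  6  7  8  8  9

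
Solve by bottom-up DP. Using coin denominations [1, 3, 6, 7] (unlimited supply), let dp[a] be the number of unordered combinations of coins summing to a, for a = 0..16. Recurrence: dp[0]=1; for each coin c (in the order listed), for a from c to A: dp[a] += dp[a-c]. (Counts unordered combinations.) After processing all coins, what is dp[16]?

after  coin     0     1     2     3     4     5     6     7     8     9    10    11    12    13    14    15    16
          1     1     1     1     1     1     1     1     1     1     1     1     1     1     1     1     1     1
          3     1     1     1     2     2     2     3     3     3     4     4     4     5     5     5     6     6
          6     1     1     1     2     2     2     4     4     4     6     6     6     9     9     9    12    12
          7     1     1     1     2     2     2     4     5     5     7     8     8    11    13    14    17    19

19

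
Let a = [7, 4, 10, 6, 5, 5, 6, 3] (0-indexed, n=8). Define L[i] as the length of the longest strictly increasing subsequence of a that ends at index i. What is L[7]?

   i    0    1    2    3    4    5    6    7
a[i]    7    4   10    6    5    5    6    3
L[i]    1    1    2    2    2    2    3    1

1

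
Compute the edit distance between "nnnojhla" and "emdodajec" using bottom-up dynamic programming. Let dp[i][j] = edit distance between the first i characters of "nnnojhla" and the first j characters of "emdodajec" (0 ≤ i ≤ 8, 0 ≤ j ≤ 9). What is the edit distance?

8

   ''  e  m  d  o  d  a  j  e  c
''  0  1  2  3  4  5  6  7  8  9
 n  1  1  2  3  4  5  6  7  8  9
 n  2  2  2  3  4  5  6  7  8  9
 n  3  3  3  3  4  5  6  7  8  9
 o  4  4  4  4  3  4  5  6  7  8
 j  5  5  5  5  4  4  5  5  6  7
 h  6  6  6  6  5  5  5  6  6  7
 l  7  7  7  7  6  6  6  6  7  7
 a  8  8  8  8  7  7  6  7  7  8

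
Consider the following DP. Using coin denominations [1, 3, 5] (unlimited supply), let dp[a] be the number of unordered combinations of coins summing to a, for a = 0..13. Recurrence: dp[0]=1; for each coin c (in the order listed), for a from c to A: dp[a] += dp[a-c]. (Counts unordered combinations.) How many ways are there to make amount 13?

after  coin     0     1     2     3     4     5     6     7     8     9    10    11    12    13
          1     1     1     1     1     1     1     1     1     1     1     1     1     1     1
          3     1     1     1     2     2     2     3     3     3     4     4     4     5     5
          5     1     1     1     2     2     3     4     4     5     6     7     8     9    10

10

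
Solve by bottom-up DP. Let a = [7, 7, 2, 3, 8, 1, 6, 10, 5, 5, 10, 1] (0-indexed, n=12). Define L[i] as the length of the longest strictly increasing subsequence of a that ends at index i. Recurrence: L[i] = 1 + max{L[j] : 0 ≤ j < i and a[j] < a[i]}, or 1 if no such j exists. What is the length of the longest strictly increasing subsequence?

   i    0    1    2    3    4    5    6    7    8    9   10   11
a[i]    7    7    2    3    8    1    6   10    5    5   10    1
L[i]    1    1    1    2    3    1    3    4    3    3    4    1

4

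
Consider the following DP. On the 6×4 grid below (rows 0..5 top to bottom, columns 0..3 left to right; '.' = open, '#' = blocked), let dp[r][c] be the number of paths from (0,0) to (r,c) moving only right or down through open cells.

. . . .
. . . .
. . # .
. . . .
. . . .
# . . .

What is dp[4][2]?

r\c   0   1   2   3
  0   1   1   1   1
  1   1   2   3   4
  2   1   3   0   4
  3   1   4   4   8
  4   1   5   9  17
  5   0   5  14  31

9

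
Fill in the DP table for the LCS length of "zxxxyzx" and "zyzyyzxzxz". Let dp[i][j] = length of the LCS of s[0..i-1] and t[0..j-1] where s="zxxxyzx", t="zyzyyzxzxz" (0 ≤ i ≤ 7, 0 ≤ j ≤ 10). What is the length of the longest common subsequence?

4

   ''  z  y  z  y  y  z  x  z  x  z
''  0  0  0  0  0  0  0  0  0  0  0
 z  0  1  1  1  1  1  1  1  1  1  1
 x  0  1  1  1  1  1  1  2  2  2  2
 x  0  1  1  1  1  1  1  2  2  3  3
 x  0  1  1  1  1  1  1  2  2  3  3
 y  0  1  2  2  2  2  2  2  2  3  3
 z  0  1  2  3  3  3  3  3  3  3  4
 x  0  1  2  3  3  3  3  4  4  4  4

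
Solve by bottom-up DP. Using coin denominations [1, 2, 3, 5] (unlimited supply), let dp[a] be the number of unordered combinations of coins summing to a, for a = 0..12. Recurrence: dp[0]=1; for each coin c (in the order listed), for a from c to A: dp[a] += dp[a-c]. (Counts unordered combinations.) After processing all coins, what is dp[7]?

after  coin     0     1     2     3     4     5     6     7     8     9    10    11    12
          1     1     1     1     1     1     1     1     1     1     1     1     1     1
          2     1     1     2     2     3     3     4     4     5     5     6     6     7
          3     1     1     2     3     4     5     7     8    10    12    14    16    19
          5     1     1     2     3     4     6     8    10    13    16    20    24    29

10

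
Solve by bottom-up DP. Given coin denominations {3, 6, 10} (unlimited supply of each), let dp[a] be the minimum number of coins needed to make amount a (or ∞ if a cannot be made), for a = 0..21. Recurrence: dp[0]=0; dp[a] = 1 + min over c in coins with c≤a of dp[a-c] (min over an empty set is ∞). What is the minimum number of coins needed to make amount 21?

 a  0  1  2  3  4  5  6  7  8  9 10 11 12 13 14 15 16 17 18 19 20 21
dp  0  -  -  1  -  -  1  -  -  2  1  -  2  2  -  3  2  -  3  3  2  4
(- denotes ∞ / unreachable)

4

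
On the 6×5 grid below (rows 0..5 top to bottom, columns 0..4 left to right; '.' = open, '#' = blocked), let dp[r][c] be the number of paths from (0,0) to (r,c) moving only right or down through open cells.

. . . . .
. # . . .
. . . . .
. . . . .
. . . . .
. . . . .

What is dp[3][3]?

8

r\c   0   1   2   3   4
  0   1   1   1   1   1
  1   1   0   1   2   3
  2   1   1   2   4   7
  3   1   2   4   8  15
  4   1   3   7  15  30
  5   1   4  11  26  56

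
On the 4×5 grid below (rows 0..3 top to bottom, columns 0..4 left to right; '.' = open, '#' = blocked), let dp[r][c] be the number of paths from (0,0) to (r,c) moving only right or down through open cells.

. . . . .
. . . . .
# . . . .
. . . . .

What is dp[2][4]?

14

r\c   0   1   2   3   4
  0   1   1   1   1   1
  1   1   2   3   4   5
  2   0   2   5   9  14
  3   0   2   7  16  30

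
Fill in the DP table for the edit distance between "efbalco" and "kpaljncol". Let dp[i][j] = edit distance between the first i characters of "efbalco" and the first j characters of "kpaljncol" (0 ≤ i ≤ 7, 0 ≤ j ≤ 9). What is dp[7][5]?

5

   ''  k  p  a  l  j  n  c  o  l
''  0  1  2  3  4  5  6  7  8  9
 e  1  1  2  3  4  5  6  7  8  9
 f  2  2  2  3  4  5  6  7  8  9
 b  3  3  3  3  4  5  6  7  8  9
 a  4  4  4  3  4  5  6  7  8  9
 l  5  5  5  4  3  4  5  6  7  8
 c  6  6  6  5  4  4  5  5  6  7
 o  7  7  7  6  5  5  5  6  5  6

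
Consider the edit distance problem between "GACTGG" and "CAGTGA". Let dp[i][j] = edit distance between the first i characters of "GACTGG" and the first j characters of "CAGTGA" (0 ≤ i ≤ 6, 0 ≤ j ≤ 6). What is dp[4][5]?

3

   ''  C  A  G  T  G  A
''  0  1  2  3  4  5  6
 G  1  1  2  2  3  4  5
 A  2  2  1  2  3  4  4
 C  3  2  2  2  3  4  5
 T  4  3  3  3  2  3  4
 G  5  4  4  3  3  2  3
 G  6  5  5  4  4  3  3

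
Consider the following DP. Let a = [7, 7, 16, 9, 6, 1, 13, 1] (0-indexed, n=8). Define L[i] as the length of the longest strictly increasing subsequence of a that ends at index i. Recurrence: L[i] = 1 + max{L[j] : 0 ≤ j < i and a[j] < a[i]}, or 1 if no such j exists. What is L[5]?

   i    0    1    2    3    4    5    6    7
a[i]    7    7   16    9    6    1   13    1
L[i]    1    1    2    2    1    1    3    1

1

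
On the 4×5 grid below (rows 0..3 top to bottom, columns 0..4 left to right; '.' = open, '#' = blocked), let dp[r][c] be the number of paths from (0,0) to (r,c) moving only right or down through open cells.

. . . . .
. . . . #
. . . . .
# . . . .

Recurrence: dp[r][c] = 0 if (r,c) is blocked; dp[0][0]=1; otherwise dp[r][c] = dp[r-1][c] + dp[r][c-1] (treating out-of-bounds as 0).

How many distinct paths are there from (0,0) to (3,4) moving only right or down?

r\c   0   1   2   3   4
  0   1   1   1   1   1
  1   1   2   3   4   0
  2   1   3   6  10  10
  3   0   3   9  19  29

29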